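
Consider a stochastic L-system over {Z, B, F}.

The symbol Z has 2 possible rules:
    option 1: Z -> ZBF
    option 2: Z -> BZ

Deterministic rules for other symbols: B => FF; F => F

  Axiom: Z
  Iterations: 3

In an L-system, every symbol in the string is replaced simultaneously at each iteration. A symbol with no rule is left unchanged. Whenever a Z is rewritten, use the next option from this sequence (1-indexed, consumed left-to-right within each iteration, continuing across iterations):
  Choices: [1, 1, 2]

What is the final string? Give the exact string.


Answer: BZFFFFFF

Derivation:
Step 0: Z
Step 1: ZBF  (used choices [1])
Step 2: ZBFFFF  (used choices [1])
Step 3: BZFFFFFF  (used choices [2])


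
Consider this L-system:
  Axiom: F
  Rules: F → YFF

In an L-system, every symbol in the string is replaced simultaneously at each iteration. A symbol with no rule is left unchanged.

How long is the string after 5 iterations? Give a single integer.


Step 0: length = 1
Step 1: length = 3
Step 2: length = 7
Step 3: length = 15
Step 4: length = 31
Step 5: length = 63

Answer: 63


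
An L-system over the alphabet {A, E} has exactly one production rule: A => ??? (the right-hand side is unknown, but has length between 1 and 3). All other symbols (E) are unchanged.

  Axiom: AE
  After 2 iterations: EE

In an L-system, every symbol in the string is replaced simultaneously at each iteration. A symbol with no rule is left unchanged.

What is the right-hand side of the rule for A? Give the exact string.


Answer: E

Derivation:
Trying A => E:
  Step 0: AE
  Step 1: EE
  Step 2: EE
Matches the given result.


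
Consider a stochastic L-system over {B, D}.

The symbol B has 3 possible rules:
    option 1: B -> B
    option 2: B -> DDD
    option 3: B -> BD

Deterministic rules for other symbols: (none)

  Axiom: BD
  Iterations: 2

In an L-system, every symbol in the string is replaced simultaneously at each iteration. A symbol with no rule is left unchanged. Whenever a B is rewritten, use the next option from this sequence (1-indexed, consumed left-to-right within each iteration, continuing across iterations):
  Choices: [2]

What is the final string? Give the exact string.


Answer: DDDD

Derivation:
Step 0: BD
Step 1: DDDD  (used choices [2])
Step 2: DDDD  (used choices [])


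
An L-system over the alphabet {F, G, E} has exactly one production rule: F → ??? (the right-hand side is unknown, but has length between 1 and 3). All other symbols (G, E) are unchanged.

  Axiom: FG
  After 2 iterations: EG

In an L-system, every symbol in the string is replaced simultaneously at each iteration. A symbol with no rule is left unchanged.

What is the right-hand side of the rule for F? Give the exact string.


Trying F → E:
  Step 0: FG
  Step 1: EG
  Step 2: EG
Matches the given result.

Answer: E


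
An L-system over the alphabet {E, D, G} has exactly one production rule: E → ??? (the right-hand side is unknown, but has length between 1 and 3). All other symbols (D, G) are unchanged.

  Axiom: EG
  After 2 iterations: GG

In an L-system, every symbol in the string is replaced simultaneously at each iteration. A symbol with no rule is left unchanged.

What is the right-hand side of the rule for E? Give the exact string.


Trying E → G:
  Step 0: EG
  Step 1: GG
  Step 2: GG
Matches the given result.

Answer: G


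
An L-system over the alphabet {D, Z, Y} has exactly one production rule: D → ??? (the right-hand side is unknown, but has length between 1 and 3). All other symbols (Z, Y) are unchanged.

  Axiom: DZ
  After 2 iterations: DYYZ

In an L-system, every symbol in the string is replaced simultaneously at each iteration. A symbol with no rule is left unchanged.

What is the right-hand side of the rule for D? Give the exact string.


Answer: DY

Derivation:
Trying D → DY:
  Step 0: DZ
  Step 1: DYZ
  Step 2: DYYZ
Matches the given result.


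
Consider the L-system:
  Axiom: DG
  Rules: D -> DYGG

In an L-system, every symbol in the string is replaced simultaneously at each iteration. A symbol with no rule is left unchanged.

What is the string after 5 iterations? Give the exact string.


Answer: DYGGYGGYGGYGGYGGG

Derivation:
Step 0: DG
Step 1: DYGGG
Step 2: DYGGYGGG
Step 3: DYGGYGGYGGG
Step 4: DYGGYGGYGGYGGG
Step 5: DYGGYGGYGGYGGYGGG


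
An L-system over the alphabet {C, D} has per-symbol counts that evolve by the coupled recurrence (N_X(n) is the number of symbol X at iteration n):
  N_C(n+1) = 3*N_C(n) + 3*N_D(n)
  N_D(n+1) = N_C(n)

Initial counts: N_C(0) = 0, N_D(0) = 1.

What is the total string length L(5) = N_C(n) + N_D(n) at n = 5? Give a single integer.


Step 0: N_C=0, N_D=1, L=1
Step 1: N_C=3, N_D=0, L=3
Step 2: N_C=9, N_D=3, L=12
Step 3: N_C=36, N_D=9, L=45
Step 4: N_C=135, N_D=36, L=171
Step 5: N_C=513, N_D=135, L=648

Answer: 648


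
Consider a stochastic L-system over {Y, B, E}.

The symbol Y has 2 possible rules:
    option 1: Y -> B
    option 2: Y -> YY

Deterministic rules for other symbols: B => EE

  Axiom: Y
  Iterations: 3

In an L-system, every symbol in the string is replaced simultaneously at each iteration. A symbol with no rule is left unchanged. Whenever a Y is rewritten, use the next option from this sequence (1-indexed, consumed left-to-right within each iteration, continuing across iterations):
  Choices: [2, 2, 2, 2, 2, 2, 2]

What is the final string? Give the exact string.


Answer: YYYYYYYY

Derivation:
Step 0: Y
Step 1: YY  (used choices [2])
Step 2: YYYY  (used choices [2, 2])
Step 3: YYYYYYYY  (used choices [2, 2, 2, 2])


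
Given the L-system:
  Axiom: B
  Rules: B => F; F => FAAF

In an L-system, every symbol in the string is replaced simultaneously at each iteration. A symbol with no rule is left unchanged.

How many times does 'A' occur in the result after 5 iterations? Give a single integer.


Answer: 30

Derivation:
Step 0: B  (0 'A')
Step 1: F  (0 'A')
Step 2: FAAF  (2 'A')
Step 3: FAAFAAFAAF  (6 'A')
Step 4: FAAFAAFAAFAAFAAFAAFAAF  (14 'A')
Step 5: FAAFAAFAAFAAFAAFAAFAAFAAFAAFAAFAAFAAFAAFAAFAAF  (30 'A')


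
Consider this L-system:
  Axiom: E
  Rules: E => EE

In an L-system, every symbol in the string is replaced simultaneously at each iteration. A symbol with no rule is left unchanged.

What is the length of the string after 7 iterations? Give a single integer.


Answer: 128

Derivation:
Step 0: length = 1
Step 1: length = 2
Step 2: length = 4
Step 3: length = 8
Step 4: length = 16
Step 5: length = 32
Step 6: length = 64
Step 7: length = 128


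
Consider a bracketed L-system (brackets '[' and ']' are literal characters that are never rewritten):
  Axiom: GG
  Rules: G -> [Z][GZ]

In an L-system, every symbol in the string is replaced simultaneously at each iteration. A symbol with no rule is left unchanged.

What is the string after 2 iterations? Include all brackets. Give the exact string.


Step 0: GG
Step 1: [Z][GZ][Z][GZ]
Step 2: [Z][[Z][GZ]Z][Z][[Z][GZ]Z]

Answer: [Z][[Z][GZ]Z][Z][[Z][GZ]Z]


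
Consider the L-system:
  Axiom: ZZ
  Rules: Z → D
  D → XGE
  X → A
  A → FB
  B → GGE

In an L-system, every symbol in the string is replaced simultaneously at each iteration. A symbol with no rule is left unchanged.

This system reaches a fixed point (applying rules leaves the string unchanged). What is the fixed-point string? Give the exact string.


Step 0: ZZ
Step 1: DD
Step 2: XGEXGE
Step 3: AGEAGE
Step 4: FBGEFBGE
Step 5: FGGEGEFGGEGE
Step 6: FGGEGEFGGEGE  (unchanged — fixed point at step 5)

Answer: FGGEGEFGGEGE


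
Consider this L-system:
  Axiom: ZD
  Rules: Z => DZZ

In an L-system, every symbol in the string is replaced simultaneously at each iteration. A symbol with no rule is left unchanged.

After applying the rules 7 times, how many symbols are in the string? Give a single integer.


Step 0: length = 2
Step 1: length = 4
Step 2: length = 8
Step 3: length = 16
Step 4: length = 32
Step 5: length = 64
Step 6: length = 128
Step 7: length = 256

Answer: 256


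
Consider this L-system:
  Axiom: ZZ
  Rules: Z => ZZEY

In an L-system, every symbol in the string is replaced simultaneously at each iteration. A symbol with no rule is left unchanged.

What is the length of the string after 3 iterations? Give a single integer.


Step 0: length = 2
Step 1: length = 8
Step 2: length = 20
Step 3: length = 44

Answer: 44


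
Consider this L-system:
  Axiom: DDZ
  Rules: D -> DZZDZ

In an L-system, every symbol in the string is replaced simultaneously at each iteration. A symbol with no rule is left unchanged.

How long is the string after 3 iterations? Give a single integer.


Step 0: length = 3
Step 1: length = 11
Step 2: length = 27
Step 3: length = 59

Answer: 59


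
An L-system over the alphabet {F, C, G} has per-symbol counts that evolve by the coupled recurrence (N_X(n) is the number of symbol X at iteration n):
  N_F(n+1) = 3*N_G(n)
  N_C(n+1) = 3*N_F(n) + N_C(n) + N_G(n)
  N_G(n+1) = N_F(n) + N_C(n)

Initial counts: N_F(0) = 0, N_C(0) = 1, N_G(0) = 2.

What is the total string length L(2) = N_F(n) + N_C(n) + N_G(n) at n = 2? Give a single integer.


Answer: 34

Derivation:
Step 0: N_F=0, N_C=1, N_G=2, L=3
Step 1: N_F=6, N_C=3, N_G=1, L=10
Step 2: N_F=3, N_C=22, N_G=9, L=34


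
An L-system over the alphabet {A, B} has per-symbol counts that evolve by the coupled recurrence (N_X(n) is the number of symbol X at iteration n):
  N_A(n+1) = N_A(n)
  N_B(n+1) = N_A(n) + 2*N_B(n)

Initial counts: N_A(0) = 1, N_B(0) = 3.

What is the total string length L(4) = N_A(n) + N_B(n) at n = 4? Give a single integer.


Step 0: N_A=1, N_B=3, L=4
Step 1: N_A=1, N_B=7, L=8
Step 2: N_A=1, N_B=15, L=16
Step 3: N_A=1, N_B=31, L=32
Step 4: N_A=1, N_B=63, L=64

Answer: 64


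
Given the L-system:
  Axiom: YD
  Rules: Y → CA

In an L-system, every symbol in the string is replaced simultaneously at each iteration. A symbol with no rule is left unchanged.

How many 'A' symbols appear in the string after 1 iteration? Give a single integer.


Step 0: YD  (0 'A')
Step 1: CAD  (1 'A')

Answer: 1


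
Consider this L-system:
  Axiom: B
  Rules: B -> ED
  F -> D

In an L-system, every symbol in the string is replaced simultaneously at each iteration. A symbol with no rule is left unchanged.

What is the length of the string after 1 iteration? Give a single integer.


Answer: 2

Derivation:
Step 0: length = 1
Step 1: length = 2


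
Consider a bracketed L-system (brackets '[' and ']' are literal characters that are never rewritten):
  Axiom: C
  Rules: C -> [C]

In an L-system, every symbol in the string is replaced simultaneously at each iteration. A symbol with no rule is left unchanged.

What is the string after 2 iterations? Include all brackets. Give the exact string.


Answer: [[C]]

Derivation:
Step 0: C
Step 1: [C]
Step 2: [[C]]


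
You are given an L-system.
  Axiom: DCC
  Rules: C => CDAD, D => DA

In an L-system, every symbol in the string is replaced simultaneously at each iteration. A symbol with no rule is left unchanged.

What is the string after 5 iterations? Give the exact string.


Step 0: DCC
Step 1: DACDADCDAD
Step 2: DAACDADDAADACDADDAADA
Step 3: DAAACDADDAADADAAADAACDADDAADADAAADAA
Step 4: DAAAACDADDAADADAAADAADAAAADAAACDADDAADADAAADAADAAAADAAA
Step 5: DAAAAACDADDAADADAAADAADAAAADAAADAAAAADAAAACDADDAADADAAADAADAAAADAAADAAAAADAAAA

Answer: DAAAAACDADDAADADAAADAADAAAADAAADAAAAADAAAACDADDAADADAAADAADAAAADAAADAAAAADAAAA


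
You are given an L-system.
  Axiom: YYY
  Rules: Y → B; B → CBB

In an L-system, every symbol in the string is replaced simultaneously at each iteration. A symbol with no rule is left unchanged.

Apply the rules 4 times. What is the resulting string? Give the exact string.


Step 0: YYY
Step 1: BBB
Step 2: CBBCBBCBB
Step 3: CCBBCBBCCBBCBBCCBBCBB
Step 4: CCCBBCBBCCBBCBBCCCBBCBBCCBBCBBCCCBBCBBCCBBCBB

Answer: CCCBBCBBCCBBCBBCCCBBCBBCCBBCBBCCCBBCBBCCBBCBB


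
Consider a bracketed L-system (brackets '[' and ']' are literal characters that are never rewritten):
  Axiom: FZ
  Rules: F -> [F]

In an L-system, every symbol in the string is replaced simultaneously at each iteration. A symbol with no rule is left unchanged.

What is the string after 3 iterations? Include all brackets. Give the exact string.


Answer: [[[F]]]Z

Derivation:
Step 0: FZ
Step 1: [F]Z
Step 2: [[F]]Z
Step 3: [[[F]]]Z


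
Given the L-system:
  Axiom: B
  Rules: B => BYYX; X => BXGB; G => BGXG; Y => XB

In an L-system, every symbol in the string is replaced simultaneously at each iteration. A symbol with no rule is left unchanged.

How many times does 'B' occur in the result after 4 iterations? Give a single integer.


Answer: 56

Derivation:
Step 0: B  (1 'B')
Step 1: BYYX  (1 'B')
Step 2: BYYXXBXBBXGB  (5 'B')
Step 3: BYYXXBXBBXGBBXGBBYYXBXGBBYYXBYYXBXGBBGXGBYYX  (16 'B')
Step 4: BYYXXBXBBXGBBXGBBYYXBXGBBYYXBYYXBXGBBGXGBYYXBYYXBXGBBGXGBYYXBYYXXBXBBXGBBYYXBXGBBGXGBYYXBYYXXBXBBXGBBYYXXBXBBXGBBYYXBXGBBGXGBYYXBYYXBGXGBXGBBGXGBYYXXBXBBXGB  (56 'B')


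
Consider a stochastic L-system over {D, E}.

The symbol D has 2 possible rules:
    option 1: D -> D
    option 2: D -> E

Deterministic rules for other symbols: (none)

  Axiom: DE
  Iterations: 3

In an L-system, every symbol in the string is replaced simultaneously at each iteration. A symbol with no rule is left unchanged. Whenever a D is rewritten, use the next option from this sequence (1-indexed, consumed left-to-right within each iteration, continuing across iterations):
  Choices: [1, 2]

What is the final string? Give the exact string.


Step 0: DE
Step 1: DE  (used choices [1])
Step 2: EE  (used choices [2])
Step 3: EE  (used choices [])

Answer: EE


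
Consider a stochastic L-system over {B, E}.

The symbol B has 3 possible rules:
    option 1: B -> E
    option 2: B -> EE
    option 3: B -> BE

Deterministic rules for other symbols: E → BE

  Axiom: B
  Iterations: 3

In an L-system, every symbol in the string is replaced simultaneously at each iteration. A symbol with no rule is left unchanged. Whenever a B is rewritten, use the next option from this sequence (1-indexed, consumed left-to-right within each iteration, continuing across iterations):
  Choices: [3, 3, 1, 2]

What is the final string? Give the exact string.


Answer: EBEEEBE

Derivation:
Step 0: B
Step 1: BE  (used choices [3])
Step 2: BEBE  (used choices [3])
Step 3: EBEEEBE  (used choices [1, 2])


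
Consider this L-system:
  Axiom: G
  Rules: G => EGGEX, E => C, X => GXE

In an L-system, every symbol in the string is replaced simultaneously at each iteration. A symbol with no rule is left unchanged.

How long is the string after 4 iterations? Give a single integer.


Answer: 109

Derivation:
Step 0: length = 1
Step 1: length = 5
Step 2: length = 15
Step 3: length = 41
Step 4: length = 109


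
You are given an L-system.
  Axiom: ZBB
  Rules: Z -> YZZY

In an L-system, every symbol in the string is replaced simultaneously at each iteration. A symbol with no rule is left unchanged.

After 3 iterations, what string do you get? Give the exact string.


Answer: YYYZZYYZZYYYYZZYYZZYYYBB

Derivation:
Step 0: ZBB
Step 1: YZZYBB
Step 2: YYZZYYZZYYBB
Step 3: YYYZZYYZZYYYYZZYYZZYYYBB


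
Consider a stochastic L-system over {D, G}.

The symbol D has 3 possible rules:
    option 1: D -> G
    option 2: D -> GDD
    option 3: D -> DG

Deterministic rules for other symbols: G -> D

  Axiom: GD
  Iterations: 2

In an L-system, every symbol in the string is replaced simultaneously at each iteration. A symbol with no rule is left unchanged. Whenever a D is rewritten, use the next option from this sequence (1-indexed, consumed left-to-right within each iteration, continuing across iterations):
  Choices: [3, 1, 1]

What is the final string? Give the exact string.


Step 0: GD
Step 1: DDG  (used choices [3])
Step 2: GGD  (used choices [1, 1])

Answer: GGD


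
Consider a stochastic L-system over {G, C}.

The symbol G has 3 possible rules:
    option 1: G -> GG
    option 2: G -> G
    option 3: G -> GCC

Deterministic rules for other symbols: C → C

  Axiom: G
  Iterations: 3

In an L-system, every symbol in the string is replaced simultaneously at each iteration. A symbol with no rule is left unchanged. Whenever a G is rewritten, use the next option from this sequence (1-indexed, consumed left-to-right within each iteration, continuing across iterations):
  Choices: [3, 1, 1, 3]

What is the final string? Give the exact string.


Step 0: G
Step 1: GCC  (used choices [3])
Step 2: GGCC  (used choices [1])
Step 3: GGGCCCC  (used choices [1, 3])

Answer: GGGCCCC


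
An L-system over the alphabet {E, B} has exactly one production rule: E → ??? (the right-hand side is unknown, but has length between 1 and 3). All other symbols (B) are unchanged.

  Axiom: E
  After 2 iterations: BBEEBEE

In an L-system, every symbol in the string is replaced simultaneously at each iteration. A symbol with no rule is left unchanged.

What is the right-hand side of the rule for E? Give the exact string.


Answer: BEE

Derivation:
Trying E → BEE:
  Step 0: E
  Step 1: BEE
  Step 2: BBEEBEE
Matches the given result.


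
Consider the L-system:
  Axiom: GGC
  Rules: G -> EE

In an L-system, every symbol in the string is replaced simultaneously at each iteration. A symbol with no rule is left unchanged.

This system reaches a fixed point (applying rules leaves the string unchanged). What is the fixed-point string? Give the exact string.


Step 0: GGC
Step 1: EEEEC
Step 2: EEEEC  (unchanged — fixed point at step 1)

Answer: EEEEC


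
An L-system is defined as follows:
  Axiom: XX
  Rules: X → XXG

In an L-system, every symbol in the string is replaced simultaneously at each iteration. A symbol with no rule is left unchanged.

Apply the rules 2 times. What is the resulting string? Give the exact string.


Step 0: XX
Step 1: XXGXXG
Step 2: XXGXXGGXXGXXGG

Answer: XXGXXGGXXGXXGG


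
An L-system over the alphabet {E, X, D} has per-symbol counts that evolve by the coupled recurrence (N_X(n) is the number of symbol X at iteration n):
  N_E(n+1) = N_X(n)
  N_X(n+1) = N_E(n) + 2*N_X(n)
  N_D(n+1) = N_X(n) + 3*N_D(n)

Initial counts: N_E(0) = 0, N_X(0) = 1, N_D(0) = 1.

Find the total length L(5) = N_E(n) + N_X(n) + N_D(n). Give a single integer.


Step 0: N_E=0, N_X=1, N_D=1, L=2
Step 1: N_E=1, N_X=2, N_D=4, L=7
Step 2: N_E=2, N_X=5, N_D=14, L=21
Step 3: N_E=5, N_X=12, N_D=47, L=64
Step 4: N_E=12, N_X=29, N_D=153, L=194
Step 5: N_E=29, N_X=70, N_D=488, L=587

Answer: 587


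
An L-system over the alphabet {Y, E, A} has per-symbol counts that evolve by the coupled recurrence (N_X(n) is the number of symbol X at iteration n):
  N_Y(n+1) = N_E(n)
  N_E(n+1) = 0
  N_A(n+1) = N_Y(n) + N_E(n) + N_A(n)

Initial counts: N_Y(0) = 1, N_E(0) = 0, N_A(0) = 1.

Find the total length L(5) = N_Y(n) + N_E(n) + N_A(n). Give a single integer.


Step 0: N_Y=1, N_E=0, N_A=1, L=2
Step 1: N_Y=0, N_E=0, N_A=2, L=2
Step 2: N_Y=0, N_E=0, N_A=2, L=2
Step 3: N_Y=0, N_E=0, N_A=2, L=2
Step 4: N_Y=0, N_E=0, N_A=2, L=2
Step 5: N_Y=0, N_E=0, N_A=2, L=2

Answer: 2


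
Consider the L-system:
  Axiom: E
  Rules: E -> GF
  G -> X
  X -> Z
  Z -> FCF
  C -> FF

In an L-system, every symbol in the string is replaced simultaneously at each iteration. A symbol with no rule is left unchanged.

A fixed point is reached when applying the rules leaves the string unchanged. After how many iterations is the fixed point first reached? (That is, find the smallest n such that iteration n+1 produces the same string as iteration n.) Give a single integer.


Answer: 5

Derivation:
Step 0: E
Step 1: GF
Step 2: XF
Step 3: ZF
Step 4: FCFF
Step 5: FFFFF
Step 6: FFFFF  (unchanged — fixed point at step 5)


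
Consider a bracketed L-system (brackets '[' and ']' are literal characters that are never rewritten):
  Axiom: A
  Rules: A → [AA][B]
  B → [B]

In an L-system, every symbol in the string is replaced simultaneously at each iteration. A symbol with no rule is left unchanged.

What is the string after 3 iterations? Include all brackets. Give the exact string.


Step 0: A
Step 1: [AA][B]
Step 2: [[AA][B][AA][B]][[B]]
Step 3: [[[AA][B][AA][B]][[B]][[AA][B][AA][B]][[B]]][[[B]]]

Answer: [[[AA][B][AA][B]][[B]][[AA][B][AA][B]][[B]]][[[B]]]


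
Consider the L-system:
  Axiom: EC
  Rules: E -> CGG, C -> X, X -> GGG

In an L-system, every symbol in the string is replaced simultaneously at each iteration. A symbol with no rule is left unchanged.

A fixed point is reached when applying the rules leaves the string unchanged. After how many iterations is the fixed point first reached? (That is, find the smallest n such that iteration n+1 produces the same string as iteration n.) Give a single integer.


Answer: 3

Derivation:
Step 0: EC
Step 1: CGGX
Step 2: XGGGGG
Step 3: GGGGGGGG
Step 4: GGGGGGGG  (unchanged — fixed point at step 3)


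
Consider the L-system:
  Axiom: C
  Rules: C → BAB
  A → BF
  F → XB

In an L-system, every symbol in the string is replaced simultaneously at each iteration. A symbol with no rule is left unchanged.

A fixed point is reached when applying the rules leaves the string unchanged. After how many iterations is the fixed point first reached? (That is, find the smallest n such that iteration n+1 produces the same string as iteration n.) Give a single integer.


Step 0: C
Step 1: BAB
Step 2: BBFB
Step 3: BBXBB
Step 4: BBXBB  (unchanged — fixed point at step 3)

Answer: 3


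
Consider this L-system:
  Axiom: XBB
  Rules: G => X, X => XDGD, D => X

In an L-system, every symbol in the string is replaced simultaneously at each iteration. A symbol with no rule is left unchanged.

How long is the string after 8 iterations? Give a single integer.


Step 0: length = 3
Step 1: length = 6
Step 2: length = 9
Step 3: length = 21
Step 4: length = 42
Step 5: length = 99
Step 6: length = 219
Step 7: length = 510
Step 8: length = 1161

Answer: 1161


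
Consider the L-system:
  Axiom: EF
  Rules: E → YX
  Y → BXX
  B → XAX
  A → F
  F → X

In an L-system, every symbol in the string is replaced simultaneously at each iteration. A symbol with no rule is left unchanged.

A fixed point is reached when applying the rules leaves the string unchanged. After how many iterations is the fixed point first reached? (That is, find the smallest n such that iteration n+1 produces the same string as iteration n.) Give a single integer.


Step 0: EF
Step 1: YXX
Step 2: BXXXX
Step 3: XAXXXXX
Step 4: XFXXXXX
Step 5: XXXXXXX
Step 6: XXXXXXX  (unchanged — fixed point at step 5)

Answer: 5


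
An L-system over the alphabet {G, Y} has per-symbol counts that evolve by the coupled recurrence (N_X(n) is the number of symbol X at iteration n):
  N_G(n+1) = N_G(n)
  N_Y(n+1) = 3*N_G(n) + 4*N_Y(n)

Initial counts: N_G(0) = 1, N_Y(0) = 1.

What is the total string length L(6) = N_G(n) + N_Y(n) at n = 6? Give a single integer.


Answer: 8192

Derivation:
Step 0: N_G=1, N_Y=1, L=2
Step 1: N_G=1, N_Y=7, L=8
Step 2: N_G=1, N_Y=31, L=32
Step 3: N_G=1, N_Y=127, L=128
Step 4: N_G=1, N_Y=511, L=512
Step 5: N_G=1, N_Y=2047, L=2048
Step 6: N_G=1, N_Y=8191, L=8192


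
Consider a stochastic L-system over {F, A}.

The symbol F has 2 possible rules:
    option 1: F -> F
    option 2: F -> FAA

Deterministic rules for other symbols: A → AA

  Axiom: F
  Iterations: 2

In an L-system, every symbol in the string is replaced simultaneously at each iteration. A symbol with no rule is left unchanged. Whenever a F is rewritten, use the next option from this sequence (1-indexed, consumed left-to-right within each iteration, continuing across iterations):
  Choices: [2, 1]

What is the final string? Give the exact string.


Answer: FAAAA

Derivation:
Step 0: F
Step 1: FAA  (used choices [2])
Step 2: FAAAA  (used choices [1])


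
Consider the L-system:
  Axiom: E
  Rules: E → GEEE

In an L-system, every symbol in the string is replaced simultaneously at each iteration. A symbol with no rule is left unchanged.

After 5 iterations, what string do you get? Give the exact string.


Step 0: E
Step 1: GEEE
Step 2: GGEEEGEEEGEEE
Step 3: GGGEEEGEEEGEEEGGEEEGEEEGEEEGGEEEGEEEGEEE
Step 4: GGGGEEEGEEEGEEEGGEEEGEEEGEEEGGEEEGEEEGEEEGGGEEEGEEEGEEEGGEEEGEEEGEEEGGEEEGEEEGEEEGGGEEEGEEEGEEEGGEEEGEEEGEEEGGEEEGEEEGEEE
Step 5: GGGGGEEEGEEEGEEEGGEEEGEEEGEEEGGEEEGEEEGEEEGGGEEEGEEEGEEEGGEEEGEEEGEEEGGEEEGEEEGEEEGGGEEEGEEEGEEEGGEEEGEEEGEEEGGEEEGEEEGEEEGGGGEEEGEEEGEEEGGEEEGEEEGEEEGGEEEGEEEGEEEGGGEEEGEEEGEEEGGEEEGEEEGEEEGGEEEGEEEGEEEGGGEEEGEEEGEEEGGEEEGEEEGEEEGGEEEGEEEGEEEGGGGEEEGEEEGEEEGGEEEGEEEGEEEGGEEEGEEEGEEEGGGEEEGEEEGEEEGGEEEGEEEGEEEGGEEEGEEEGEEEGGGEEEGEEEGEEEGGEEEGEEEGEEEGGEEEGEEEGEEE

Answer: GGGGGEEEGEEEGEEEGGEEEGEEEGEEEGGEEEGEEEGEEEGGGEEEGEEEGEEEGGEEEGEEEGEEEGGEEEGEEEGEEEGGGEEEGEEEGEEEGGEEEGEEEGEEEGGEEEGEEEGEEEGGGGEEEGEEEGEEEGGEEEGEEEGEEEGGEEEGEEEGEEEGGGEEEGEEEGEEEGGEEEGEEEGEEEGGEEEGEEEGEEEGGGEEEGEEEGEEEGGEEEGEEEGEEEGGEEEGEEEGEEEGGGGEEEGEEEGEEEGGEEEGEEEGEEEGGEEEGEEEGEEEGGGEEEGEEEGEEEGGEEEGEEEGEEEGGEEEGEEEGEEEGGGEEEGEEEGEEEGGEEEGEEEGEEEGGEEEGEEEGEEE


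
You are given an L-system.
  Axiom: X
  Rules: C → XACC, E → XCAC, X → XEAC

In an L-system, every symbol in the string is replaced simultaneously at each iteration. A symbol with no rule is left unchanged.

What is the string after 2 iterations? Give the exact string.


Answer: XEACXCACAXACC

Derivation:
Step 0: X
Step 1: XEAC
Step 2: XEACXCACAXACC


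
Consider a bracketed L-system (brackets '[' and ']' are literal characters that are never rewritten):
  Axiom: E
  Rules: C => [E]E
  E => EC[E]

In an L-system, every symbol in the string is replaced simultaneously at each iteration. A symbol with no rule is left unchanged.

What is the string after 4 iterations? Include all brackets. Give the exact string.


Step 0: E
Step 1: EC[E]
Step 2: EC[E][E]E[EC[E]]
Step 3: EC[E][E]E[EC[E]][EC[E]]EC[E][EC[E][E]E[EC[E]]]
Step 4: EC[E][E]E[EC[E]][EC[E]]EC[E][EC[E][E]E[EC[E]]][EC[E][E]E[EC[E]]]EC[E][E]E[EC[E]][EC[E][E]E[EC[E]][EC[E]]EC[E][EC[E][E]E[EC[E]]]]

Answer: EC[E][E]E[EC[E]][EC[E]]EC[E][EC[E][E]E[EC[E]]][EC[E][E]E[EC[E]]]EC[E][E]E[EC[E]][EC[E][E]E[EC[E]][EC[E]]EC[E][EC[E][E]E[EC[E]]]]


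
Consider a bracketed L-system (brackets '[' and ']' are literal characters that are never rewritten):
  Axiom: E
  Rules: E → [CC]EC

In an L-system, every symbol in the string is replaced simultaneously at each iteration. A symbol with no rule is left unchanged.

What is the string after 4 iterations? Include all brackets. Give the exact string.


Step 0: E
Step 1: [CC]EC
Step 2: [CC][CC]ECC
Step 3: [CC][CC][CC]ECCC
Step 4: [CC][CC][CC][CC]ECCCC

Answer: [CC][CC][CC][CC]ECCCC


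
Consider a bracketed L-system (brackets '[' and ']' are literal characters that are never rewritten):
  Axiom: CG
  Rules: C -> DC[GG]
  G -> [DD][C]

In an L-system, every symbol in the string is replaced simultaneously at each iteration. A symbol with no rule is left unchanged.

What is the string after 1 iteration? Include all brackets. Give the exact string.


Answer: DC[GG][DD][C]

Derivation:
Step 0: CG
Step 1: DC[GG][DD][C]


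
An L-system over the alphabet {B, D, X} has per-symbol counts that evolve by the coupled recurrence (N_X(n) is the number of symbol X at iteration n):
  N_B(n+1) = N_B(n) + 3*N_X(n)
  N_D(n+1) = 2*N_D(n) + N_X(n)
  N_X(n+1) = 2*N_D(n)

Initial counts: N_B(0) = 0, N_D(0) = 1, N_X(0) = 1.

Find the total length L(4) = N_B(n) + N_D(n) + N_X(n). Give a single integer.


Answer: 179

Derivation:
Step 0: N_B=0, N_D=1, N_X=1, L=2
Step 1: N_B=3, N_D=3, N_X=2, L=8
Step 2: N_B=9, N_D=8, N_X=6, L=23
Step 3: N_B=27, N_D=22, N_X=16, L=65
Step 4: N_B=75, N_D=60, N_X=44, L=179


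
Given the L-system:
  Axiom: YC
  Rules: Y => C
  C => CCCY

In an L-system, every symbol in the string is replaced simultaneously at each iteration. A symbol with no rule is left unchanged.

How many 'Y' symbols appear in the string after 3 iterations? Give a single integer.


Answer: 13

Derivation:
Step 0: YC  (1 'Y')
Step 1: CCCCY  (1 'Y')
Step 2: CCCYCCCYCCCYCCCYC  (4 'Y')
Step 3: CCCYCCCYCCCYCCCCYCCCYCCCYCCCCYCCCYCCCYCCCCYCCCYCCCYCCCCY  (13 'Y')


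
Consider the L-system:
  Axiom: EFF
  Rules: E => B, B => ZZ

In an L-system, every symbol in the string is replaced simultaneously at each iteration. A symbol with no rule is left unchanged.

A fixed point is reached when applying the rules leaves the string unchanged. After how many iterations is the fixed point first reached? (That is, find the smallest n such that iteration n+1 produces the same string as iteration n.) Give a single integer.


Step 0: EFF
Step 1: BFF
Step 2: ZZFF
Step 3: ZZFF  (unchanged — fixed point at step 2)

Answer: 2


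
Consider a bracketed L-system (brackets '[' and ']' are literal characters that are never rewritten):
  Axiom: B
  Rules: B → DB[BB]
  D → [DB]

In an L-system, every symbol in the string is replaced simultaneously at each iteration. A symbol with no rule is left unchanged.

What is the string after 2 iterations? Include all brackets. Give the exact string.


Answer: [DB]DB[BB][DB[BB]DB[BB]]

Derivation:
Step 0: B
Step 1: DB[BB]
Step 2: [DB]DB[BB][DB[BB]DB[BB]]


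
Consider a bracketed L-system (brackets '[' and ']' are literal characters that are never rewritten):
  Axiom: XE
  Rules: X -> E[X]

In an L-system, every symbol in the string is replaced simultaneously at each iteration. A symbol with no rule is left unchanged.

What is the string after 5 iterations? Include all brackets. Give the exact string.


Answer: E[E[E[E[E[X]]]]]E

Derivation:
Step 0: XE
Step 1: E[X]E
Step 2: E[E[X]]E
Step 3: E[E[E[X]]]E
Step 4: E[E[E[E[X]]]]E
Step 5: E[E[E[E[E[X]]]]]E


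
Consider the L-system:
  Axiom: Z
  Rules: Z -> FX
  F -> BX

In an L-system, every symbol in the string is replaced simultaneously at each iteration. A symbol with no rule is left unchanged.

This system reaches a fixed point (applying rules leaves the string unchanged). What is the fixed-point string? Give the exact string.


Answer: BXX

Derivation:
Step 0: Z
Step 1: FX
Step 2: BXX
Step 3: BXX  (unchanged — fixed point at step 2)


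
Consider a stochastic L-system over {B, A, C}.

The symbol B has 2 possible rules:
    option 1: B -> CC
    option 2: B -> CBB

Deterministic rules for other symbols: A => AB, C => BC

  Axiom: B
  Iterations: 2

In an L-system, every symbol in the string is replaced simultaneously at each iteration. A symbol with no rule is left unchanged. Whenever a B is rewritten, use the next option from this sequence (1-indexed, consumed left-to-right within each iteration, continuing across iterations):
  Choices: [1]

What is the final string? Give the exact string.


Answer: BCBC

Derivation:
Step 0: B
Step 1: CC  (used choices [1])
Step 2: BCBC  (used choices [])


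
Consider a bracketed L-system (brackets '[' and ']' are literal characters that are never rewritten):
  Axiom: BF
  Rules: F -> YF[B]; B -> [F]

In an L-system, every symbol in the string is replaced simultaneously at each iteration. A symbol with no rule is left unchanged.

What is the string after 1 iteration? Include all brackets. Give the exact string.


Answer: [F]YF[B]

Derivation:
Step 0: BF
Step 1: [F]YF[B]


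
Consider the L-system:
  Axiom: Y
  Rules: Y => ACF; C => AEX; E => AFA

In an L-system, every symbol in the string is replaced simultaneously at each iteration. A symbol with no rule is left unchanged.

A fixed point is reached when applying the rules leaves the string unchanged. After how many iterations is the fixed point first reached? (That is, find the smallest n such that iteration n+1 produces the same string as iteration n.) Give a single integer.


Step 0: Y
Step 1: ACF
Step 2: AAEXF
Step 3: AAAFAXF
Step 4: AAAFAXF  (unchanged — fixed point at step 3)

Answer: 3


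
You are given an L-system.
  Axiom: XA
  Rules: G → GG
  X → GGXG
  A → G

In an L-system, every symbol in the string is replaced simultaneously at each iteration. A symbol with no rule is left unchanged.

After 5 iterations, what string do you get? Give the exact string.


Step 0: XA
Step 1: GGXGG
Step 2: GGGGGGXGGGGG
Step 3: GGGGGGGGGGGGGGXGGGGGGGGGGG
Step 4: GGGGGGGGGGGGGGGGGGGGGGGGGGGGGGXGGGGGGGGGGGGGGGGGGGGGGG
Step 5: GGGGGGGGGGGGGGGGGGGGGGGGGGGGGGGGGGGGGGGGGGGGGGGGGGGGGGGGGGGGGGXGGGGGGGGGGGGGGGGGGGGGGGGGGGGGGGGGGGGGGGGGGGGGGG

Answer: GGGGGGGGGGGGGGGGGGGGGGGGGGGGGGGGGGGGGGGGGGGGGGGGGGGGGGGGGGGGGGXGGGGGGGGGGGGGGGGGGGGGGGGGGGGGGGGGGGGGGGGGGGGGGG


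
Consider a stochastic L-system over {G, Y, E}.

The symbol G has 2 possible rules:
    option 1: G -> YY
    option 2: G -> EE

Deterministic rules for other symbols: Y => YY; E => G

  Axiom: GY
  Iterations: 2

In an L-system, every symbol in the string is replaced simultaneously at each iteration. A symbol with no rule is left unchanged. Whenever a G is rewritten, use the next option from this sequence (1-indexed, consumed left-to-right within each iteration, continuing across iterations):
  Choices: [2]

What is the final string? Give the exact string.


Step 0: GY
Step 1: EEYY  (used choices [2])
Step 2: GGYYYY  (used choices [])

Answer: GGYYYY


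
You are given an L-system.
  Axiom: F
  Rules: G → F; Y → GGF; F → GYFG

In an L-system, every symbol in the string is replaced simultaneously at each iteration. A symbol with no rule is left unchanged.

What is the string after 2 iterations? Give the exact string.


Answer: FGGFGYFGF

Derivation:
Step 0: F
Step 1: GYFG
Step 2: FGGFGYFGF


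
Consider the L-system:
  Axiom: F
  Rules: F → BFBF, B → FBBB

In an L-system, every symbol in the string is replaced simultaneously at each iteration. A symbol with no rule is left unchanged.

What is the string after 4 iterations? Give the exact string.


Step 0: F
Step 1: BFBF
Step 2: FBBBBFBFFBBBBFBF
Step 3: BFBFFBBBFBBBFBBBFBBBBFBFFBBBBFBFBFBFFBBBFBBBFBBBFBBBBFBFFBBBBFBF
Step 4: FBBBBFBFFBBBBFBFBFBFFBBBFBBBFBBBBFBFFBBBFBBBFBBBBFBFFBBBFBBBFBBBBFBFFBBBFBBBFBBBFBBBBFBFFBBBBFBFBFBFFBBBFBBBFBBBFBBBBFBFFBBBBFBFFBBBBFBFFBBBBFBFBFBFFBBBFBBBFBBBBFBFFBBBFBBBFBBBBFBFFBBBFBBBFBBBBFBFFBBBFBBBFBBBFBBBBFBFFBBBBFBFBFBFFBBBFBBBFBBBFBBBBFBFFBBBBFBF

Answer: FBBBBFBFFBBBBFBFBFBFFBBBFBBBFBBBBFBFFBBBFBBBFBBBBFBFFBBBFBBBFBBBBFBFFBBBFBBBFBBBFBBBBFBFFBBBBFBFBFBFFBBBFBBBFBBBFBBBBFBFFBBBBFBFFBBBBFBFFBBBBFBFBFBFFBBBFBBBFBBBBFBFFBBBFBBBFBBBBFBFFBBBFBBBFBBBBFBFFBBBFBBBFBBBFBBBBFBFFBBBBFBFBFBFFBBBFBBBFBBBFBBBBFBFFBBBBFBF


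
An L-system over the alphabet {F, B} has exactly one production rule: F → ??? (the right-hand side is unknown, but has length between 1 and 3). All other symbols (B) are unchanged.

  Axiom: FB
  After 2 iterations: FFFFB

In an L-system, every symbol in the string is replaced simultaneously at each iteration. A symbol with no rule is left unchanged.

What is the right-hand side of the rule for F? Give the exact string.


Trying F → FF:
  Step 0: FB
  Step 1: FFB
  Step 2: FFFFB
Matches the given result.

Answer: FF


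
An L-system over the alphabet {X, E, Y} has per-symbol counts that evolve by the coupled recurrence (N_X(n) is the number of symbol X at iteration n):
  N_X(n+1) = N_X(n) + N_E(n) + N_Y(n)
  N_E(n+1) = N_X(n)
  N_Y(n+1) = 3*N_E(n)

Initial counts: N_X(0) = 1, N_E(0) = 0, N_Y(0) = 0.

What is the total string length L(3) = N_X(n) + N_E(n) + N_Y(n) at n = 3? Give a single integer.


Answer: 11

Derivation:
Step 0: N_X=1, N_E=0, N_Y=0, L=1
Step 1: N_X=1, N_E=1, N_Y=0, L=2
Step 2: N_X=2, N_E=1, N_Y=3, L=6
Step 3: N_X=6, N_E=2, N_Y=3, L=11


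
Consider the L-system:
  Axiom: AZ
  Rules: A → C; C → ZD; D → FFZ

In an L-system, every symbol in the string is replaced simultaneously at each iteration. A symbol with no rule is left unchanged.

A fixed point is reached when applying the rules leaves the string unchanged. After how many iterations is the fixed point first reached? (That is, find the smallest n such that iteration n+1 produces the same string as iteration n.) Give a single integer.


Answer: 3

Derivation:
Step 0: AZ
Step 1: CZ
Step 2: ZDZ
Step 3: ZFFZZ
Step 4: ZFFZZ  (unchanged — fixed point at step 3)


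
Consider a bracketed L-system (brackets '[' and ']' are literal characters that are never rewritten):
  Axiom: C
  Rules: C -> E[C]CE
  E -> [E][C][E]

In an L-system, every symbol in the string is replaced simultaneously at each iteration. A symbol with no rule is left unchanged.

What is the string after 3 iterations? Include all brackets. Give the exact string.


Answer: [[E][C][E]][E[C]CE][[E][C][E]][[E][C][E][E[C]CE]E[C]CE[E][C][E]][E][C][E][E[C]CE]E[C]CE[E][C][E][[E][C][E]][E[C]CE][[E][C][E]]

Derivation:
Step 0: C
Step 1: E[C]CE
Step 2: [E][C][E][E[C]CE]E[C]CE[E][C][E]
Step 3: [[E][C][E]][E[C]CE][[E][C][E]][[E][C][E][E[C]CE]E[C]CE[E][C][E]][E][C][E][E[C]CE]E[C]CE[E][C][E][[E][C][E]][E[C]CE][[E][C][E]]


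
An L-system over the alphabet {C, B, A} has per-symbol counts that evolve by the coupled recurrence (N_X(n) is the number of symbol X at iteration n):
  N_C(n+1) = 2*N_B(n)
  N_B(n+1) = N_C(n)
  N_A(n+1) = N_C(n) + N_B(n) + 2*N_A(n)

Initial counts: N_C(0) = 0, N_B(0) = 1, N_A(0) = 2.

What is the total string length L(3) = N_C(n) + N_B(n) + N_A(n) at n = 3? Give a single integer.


Step 0: N_C=0, N_B=1, N_A=2, L=3
Step 1: N_C=2, N_B=0, N_A=5, L=7
Step 2: N_C=0, N_B=2, N_A=12, L=14
Step 3: N_C=4, N_B=0, N_A=26, L=30

Answer: 30


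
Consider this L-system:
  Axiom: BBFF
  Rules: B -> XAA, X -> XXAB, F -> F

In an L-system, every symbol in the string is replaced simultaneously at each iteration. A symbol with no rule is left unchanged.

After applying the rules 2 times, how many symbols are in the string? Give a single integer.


Answer: 14

Derivation:
Step 0: length = 4
Step 1: length = 8
Step 2: length = 14


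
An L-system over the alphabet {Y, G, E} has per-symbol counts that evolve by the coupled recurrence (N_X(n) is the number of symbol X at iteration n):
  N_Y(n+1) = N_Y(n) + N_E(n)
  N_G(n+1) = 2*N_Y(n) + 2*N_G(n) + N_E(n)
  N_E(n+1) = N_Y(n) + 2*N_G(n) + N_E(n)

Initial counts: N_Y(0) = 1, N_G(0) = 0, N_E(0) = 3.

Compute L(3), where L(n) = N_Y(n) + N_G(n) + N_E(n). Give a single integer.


Step 0: N_Y=1, N_G=0, N_E=3, L=4
Step 1: N_Y=4, N_G=5, N_E=4, L=13
Step 2: N_Y=8, N_G=22, N_E=18, L=48
Step 3: N_Y=26, N_G=78, N_E=70, L=174

Answer: 174


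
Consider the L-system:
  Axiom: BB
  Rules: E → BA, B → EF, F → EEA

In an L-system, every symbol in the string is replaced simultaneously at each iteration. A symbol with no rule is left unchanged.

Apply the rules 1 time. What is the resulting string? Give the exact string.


Step 0: BB
Step 1: EFEF

Answer: EFEF


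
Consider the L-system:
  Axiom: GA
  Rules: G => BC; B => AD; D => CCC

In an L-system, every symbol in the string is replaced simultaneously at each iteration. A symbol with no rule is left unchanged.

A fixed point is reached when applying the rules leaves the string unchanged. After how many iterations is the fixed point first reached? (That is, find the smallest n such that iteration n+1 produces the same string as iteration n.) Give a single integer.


Step 0: GA
Step 1: BCA
Step 2: ADCA
Step 3: ACCCCA
Step 4: ACCCCA  (unchanged — fixed point at step 3)

Answer: 3


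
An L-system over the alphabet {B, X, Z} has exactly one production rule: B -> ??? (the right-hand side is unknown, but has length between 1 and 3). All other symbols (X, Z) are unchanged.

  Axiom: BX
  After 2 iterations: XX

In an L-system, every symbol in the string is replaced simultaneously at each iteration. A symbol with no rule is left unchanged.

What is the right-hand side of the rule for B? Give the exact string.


Trying B -> X:
  Step 0: BX
  Step 1: XX
  Step 2: XX
Matches the given result.

Answer: X


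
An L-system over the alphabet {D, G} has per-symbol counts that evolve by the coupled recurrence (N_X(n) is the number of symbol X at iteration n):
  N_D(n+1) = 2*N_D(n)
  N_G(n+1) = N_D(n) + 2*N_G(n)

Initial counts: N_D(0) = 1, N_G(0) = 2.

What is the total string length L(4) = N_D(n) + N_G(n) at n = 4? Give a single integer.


Step 0: N_D=1, N_G=2, L=3
Step 1: N_D=2, N_G=5, L=7
Step 2: N_D=4, N_G=12, L=16
Step 3: N_D=8, N_G=28, L=36
Step 4: N_D=16, N_G=64, L=80

Answer: 80
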